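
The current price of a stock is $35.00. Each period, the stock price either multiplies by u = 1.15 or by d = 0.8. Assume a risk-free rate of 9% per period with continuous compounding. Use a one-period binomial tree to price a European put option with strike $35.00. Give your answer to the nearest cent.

Risk-neutral probability p = (e^0.09 − 0.8)/(1.15 − 0.8) = 0.2942/0.3500 = 0.8405
Terminal stock prices: S_u = 40.25, S_d = 28
Terminal payoffs (K − S): max(-5.25, 0) = 0, max(7, 0) = 7
Node 0 (S = 35): V_0 = e^(−0.09)·[0.8405·0.0000 + 0.1595·7.0000] = 1.0204

$1.02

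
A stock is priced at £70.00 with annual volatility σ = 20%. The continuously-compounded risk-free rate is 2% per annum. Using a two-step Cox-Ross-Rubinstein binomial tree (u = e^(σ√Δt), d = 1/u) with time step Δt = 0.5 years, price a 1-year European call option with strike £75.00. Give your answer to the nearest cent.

CRR parameters: u = e^(σ√Δt) = e^(0.2·√0.5) = 1.1519, d = 1/u = 0.8681
Per-period rate: rΔt = 0.02·0.5 = 0.01, so R = e^0.01 = 1.0101
Risk-neutral probability p = (e^0.01 − 0.8681)/(1.1519 − 0.8681) = 0.1419/0.2838 = 0.5001
Terminal stock prices: S_uu = 92.88, S_ud = 70, S_dd = 52.75
Terminal payoffs (S − K): max(17.88, 0) = 17.88, max(-5, 0) = 0, max(-22.25, 0) = 0
Node u (S = 80.63): V_u = e^(−0.01)·[0.5001·17.8828 + 0.4999·0.0000] = 8.8545
Node d (S = 60.77): V_d = e^(−0.01)·[0.5001·0.0000 + 0.4999·0.0000] = 0.0000
Node 0 (S = 70): V_0 = e^(−0.01)·[0.5001·8.8545 + 0.4999·0.0000] = 4.3842

£4.38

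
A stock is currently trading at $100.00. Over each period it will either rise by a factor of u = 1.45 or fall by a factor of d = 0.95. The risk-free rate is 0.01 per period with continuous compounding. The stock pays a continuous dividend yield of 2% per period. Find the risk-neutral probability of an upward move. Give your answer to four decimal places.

Per-period risk-free factor R = e^0.01 = 1.0101; dividend-adjusted growth = e^(0.01−0.02) = 0.9900.
Risk-neutral probability p = (0.9900 − 0.95)/(1.45 − 0.95) = 0.0400/0.5000 = 0.0801

p = 0.0801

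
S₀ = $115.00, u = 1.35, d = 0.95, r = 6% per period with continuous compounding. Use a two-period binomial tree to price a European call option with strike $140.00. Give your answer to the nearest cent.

Risk-neutral probability p = (e^0.06 − 0.95)/(1.35 − 0.95) = 0.1118/0.4000 = 0.2796
Terminal stock prices: S_uu = 209.6, S_ud = 147.5, S_dd = 103.8
Terminal payoffs (S − K): max(69.59, 0) = 69.59, max(7.487, 0) = 7.487, max(-36.21, 0) = 0
Node u (S = 155.2): V_u = e^(−0.06)·[0.2796·69.5875 + 0.7204·7.4875] = 23.4030
Node d (S = 109.2): V_d = e^(−0.06)·[0.2796·7.4875 + 0.7204·0.0000] = 1.9715
Node 0 (S = 115): V_0 = e^(−0.06)·[0.2796·23.4030 + 0.7204·1.9715] = 7.4998

$7.50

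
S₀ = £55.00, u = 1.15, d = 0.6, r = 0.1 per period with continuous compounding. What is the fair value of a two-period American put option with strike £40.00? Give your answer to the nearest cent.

£0.64

Risk-neutral probability p = (e^0.1 − 0.6)/(1.15 − 0.6) = 0.5052/0.5500 = 0.9185
Terminal stock prices: S_uu = 72.74, S_ud = 37.95, S_dd = 19.8
Terminal payoffs (K − S): max(-32.74, 0) = 0, max(2.05, 0) = 2.05, max(20.2, 0) = 20.2
Node u (S = 63.25): continuation = e^(−0.1)·[0.9185·0.0000 + 0.0815·2.0500] = 0.1512; exercise value = 0.0000 ≤ continuation, so V_u = 0.1512
Node d (S = 33): continuation = e^(−0.1)·[0.9185·2.0500 + 0.0815·20.2000] = 3.1935; exercise value = 7.0000 > continuation, so V_d = 7.0000 (exercise)
Node 0 (S = 55): continuation = e^(−0.1)·[0.9185·0.1512 + 0.0815·7.0000] = 0.6419; exercise value = 0.0000 ≤ continuation, so V_0 = 0.6419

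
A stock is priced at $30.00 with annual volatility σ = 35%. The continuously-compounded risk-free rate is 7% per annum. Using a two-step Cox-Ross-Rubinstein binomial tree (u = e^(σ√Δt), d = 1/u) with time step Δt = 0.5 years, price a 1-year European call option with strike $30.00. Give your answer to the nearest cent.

$4.65

CRR parameters: u = e^(σ√Δt) = e^(0.35·√0.5) = 1.2808, d = 1/u = 0.7808
Per-period rate: rΔt = 0.07·0.5 = 0.035, so R = e^0.035 = 1.0356
Risk-neutral probability p = (e^0.035 − 0.7808)/(1.2808 − 0.7808) = 0.2549/0.5000 = 0.5097
Terminal stock prices: S_uu = 49.21, S_ud = 30, S_dd = 18.29
Terminal payoffs (S − K): max(19.21, 0) = 19.21, max(0, 0) = 0, max(-11.71, 0) = 0
Node u (S = 38.42): V_u = e^(−0.035)·[0.5097·19.2137 + 0.4903·0.0000] = 9.4559
Node d (S = 23.42): V_d = e^(−0.035)·[0.5097·0.0000 + 0.4903·0.0000] = 0.0000
Node 0 (S = 30): V_0 = e^(−0.035)·[0.5097·9.4559 + 0.4903·0.0000] = 4.6537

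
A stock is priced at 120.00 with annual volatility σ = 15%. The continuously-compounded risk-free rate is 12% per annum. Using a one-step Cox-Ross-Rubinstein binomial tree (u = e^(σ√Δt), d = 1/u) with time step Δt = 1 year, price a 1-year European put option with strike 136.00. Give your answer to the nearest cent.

CRR parameters: u = e^(σ√Δt) = e^(0.15·√1) = 1.1618, d = 1/u = 0.8607
Per-period rate: rΔt = 0.12·1 = 0.12, so R = e^0.12 = 1.1275
Risk-neutral probability p = (e^0.12 − 0.8607)/(1.1618 − 0.8607) = 0.2668/0.3011 = 0.8860
Terminal stock prices: S_u = 139.4, S_d = 103.3
Terminal payoffs (K − S): max(-3.42, 0) = 0, max(32.72, 0) = 32.72
Node 0 (S = 120): V_0 = e^(−0.12)·[0.8860·0.0000 + 0.1140·32.7150] = 3.3086

3.31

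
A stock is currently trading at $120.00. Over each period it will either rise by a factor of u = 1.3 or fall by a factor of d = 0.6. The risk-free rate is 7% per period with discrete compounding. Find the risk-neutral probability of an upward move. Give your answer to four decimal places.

Risk-neutral probability p = (1 + 0.07 − 0.6)/(1.3 − 0.6) = 0.4700/0.7000 = 0.6714

p = 0.6714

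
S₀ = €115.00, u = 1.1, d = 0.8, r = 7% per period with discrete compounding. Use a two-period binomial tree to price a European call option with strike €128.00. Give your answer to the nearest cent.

€7.89

Risk-neutral probability p = (1 + 0.07 − 0.8)/(1.1 − 0.8) = 0.2700/0.3000 = 0.9000
Terminal stock prices: S_uu = 139.2, S_ud = 101.2, S_dd = 73.6
Terminal payoffs (S − K): max(11.15, 0) = 11.15, max(-26.8, 0) = 0, max(-54.4, 0) = 0
Node u (S = 126.5): V_u = 1/1.07·[0.9000·11.1500 + 0.1000·0.0000] = 9.3785
Node d (S = 92): V_d = 1/1.07·[0.9000·0.0000 + 0.1000·0.0000] = 0.0000
Node 0 (S = 115): V_0 = 1/1.07·[0.9000·9.3785 + 0.1000·0.0000] = 7.8885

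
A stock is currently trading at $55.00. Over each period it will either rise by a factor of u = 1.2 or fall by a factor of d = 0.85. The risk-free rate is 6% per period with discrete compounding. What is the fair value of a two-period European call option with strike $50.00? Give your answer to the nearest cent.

Risk-neutral probability p = (1 + 0.06 − 0.85)/(1.2 − 0.85) = 0.2100/0.3500 = 0.6000
Terminal stock prices: S_uu = 79.2, S_ud = 56.1, S_dd = 39.74
Terminal payoffs (S − K): max(29.2, 0) = 29.2, max(6.1, 0) = 6.1, max(-10.26, 0) = 0
Node u (S = 66): V_u = 1/1.06·[0.6000·29.2000 + 0.4000·6.1000] = 18.8302
Node d (S = 46.75): V_d = 1/1.06·[0.6000·6.1000 + 0.4000·0.0000] = 3.4528
Node 0 (S = 55): V_0 = 1/1.06·[0.6000·18.8302 + 0.4000·3.4528] = 11.9616

$11.96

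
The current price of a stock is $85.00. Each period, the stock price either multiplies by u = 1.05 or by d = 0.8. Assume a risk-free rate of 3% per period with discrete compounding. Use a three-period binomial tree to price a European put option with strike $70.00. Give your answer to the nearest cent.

Risk-neutral probability p = (1 + 0.03 − 0.8)/(1.05 − 0.8) = 0.2300/0.2500 = 0.9200
Terminal stock prices: S_uuu = 98.4, S_uud = 74.97, S_udd = 57.12, S_ddd = 43.52
Terminal payoffs (K − S): max(-28.4, 0) = 0, max(-4.97, 0) = 0, max(12.88, 0) = 12.88, max(26.48, 0) = 26.48
Node uu (S = 93.71): V_uu = 1/1.03·[0.9200·0.0000 + 0.0800·0.0000] = 0.0000
Node ud (S = 71.4): V_ud = 1/1.03·[0.9200·0.0000 + 0.0800·12.8800] = 1.0004
Node dd (S = 54.4): V_dd = 1/1.03·[0.9200·12.8800 + 0.0800·26.4800] = 13.5612
Node u (S = 89.25): V_u = 1/1.03·[0.9200·0.0000 + 0.0800·1.0004] = 0.0777
Node d (S = 68): V_d = 1/1.03·[0.9200·1.0004 + 0.0800·13.5612] = 1.9468
Node 0 (S = 85): V_0 = 1/1.03·[0.9200·0.0777 + 0.0800·1.9468] = 0.2206

$0.22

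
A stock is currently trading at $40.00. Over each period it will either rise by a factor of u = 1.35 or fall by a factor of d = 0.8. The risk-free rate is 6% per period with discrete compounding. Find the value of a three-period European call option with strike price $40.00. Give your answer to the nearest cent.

Risk-neutral probability p = (1 + 0.06 − 0.8)/(1.35 − 0.8) = 0.2600/0.5500 = 0.4727
Terminal stock prices: S_uuu = 98.42, S_uud = 58.32, S_udd = 34.56, S_ddd = 20.48
Terminal payoffs (S − K): max(58.42, 0) = 58.42, max(18.32, 0) = 18.32, max(-5.44, 0) = 0, max(-19.52, 0) = 0
Node uu (S = 72.9): V_uu = 1/1.06·[0.4727·58.4150 + 0.5273·18.3200] = 35.1642
Node ud (S = 43.2): V_ud = 1/1.06·[0.4727·18.3200 + 0.5273·0.0000] = 8.1702
Node dd (S = 25.6): V_dd = 1/1.06·[0.4727·0.0000 + 0.5273·0.0000] = 0.0000
Node u (S = 54): V_u = 1/1.06·[0.4727·35.1642 + 0.5273·8.1702] = 19.7462
Node d (S = 32): V_d = 1/1.06·[0.4727·8.1702 + 0.5273·0.0000] = 3.6436
Node 0 (S = 40): V_0 = 1/1.06·[0.4727·19.7462 + 0.5273·3.6436] = 10.6186

$10.62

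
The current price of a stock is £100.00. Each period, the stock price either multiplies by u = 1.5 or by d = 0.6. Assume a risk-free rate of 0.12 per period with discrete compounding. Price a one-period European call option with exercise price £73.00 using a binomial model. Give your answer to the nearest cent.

£39.72

Risk-neutral probability p = (1 + 0.12 − 0.6)/(1.5 − 0.6) = 0.5200/0.9000 = 0.5778
Terminal stock prices: S_u = 150, S_d = 60
Terminal payoffs (S − K): max(77, 0) = 77, max(-13, 0) = 0
Node 0 (S = 100): V_0 = 1/1.12·[0.5778·77.0000 + 0.4222·0.0000] = 39.7222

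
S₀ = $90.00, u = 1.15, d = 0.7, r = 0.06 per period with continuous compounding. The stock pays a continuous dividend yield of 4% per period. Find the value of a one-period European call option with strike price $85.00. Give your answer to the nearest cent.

Per-period risk-free factor R = e^0.06 = 1.0618; dividend-adjusted growth = e^(0.06−0.04) = 1.0202.
Risk-neutral probability p = (1.0202 − 0.7)/(1.15 − 0.7) = 0.3202/0.4500 = 0.7116
Terminal stock prices: S_u = 103.5, S_d = 63
Terminal payoffs (S − K): max(18.5, 0) = 18.5, max(-22, 0) = 0
Node 0 (S = 90): V_0 = e^(−0.06)·[0.7116·18.5000 + 0.2884·0.0000] = 12.3972

$12.40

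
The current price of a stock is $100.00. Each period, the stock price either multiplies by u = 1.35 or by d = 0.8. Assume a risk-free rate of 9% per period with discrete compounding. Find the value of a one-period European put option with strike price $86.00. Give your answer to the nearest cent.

Risk-neutral probability p = (1 + 0.09 − 0.8)/(1.35 − 0.8) = 0.2900/0.5500 = 0.5273
Terminal stock prices: S_u = 135, S_d = 80
Terminal payoffs (K − S): max(-49, 0) = 0, max(6, 0) = 6
Node 0 (S = 100): V_0 = 1/1.09·[0.5273·0.0000 + 0.4727·6.0000] = 2.6022

$2.60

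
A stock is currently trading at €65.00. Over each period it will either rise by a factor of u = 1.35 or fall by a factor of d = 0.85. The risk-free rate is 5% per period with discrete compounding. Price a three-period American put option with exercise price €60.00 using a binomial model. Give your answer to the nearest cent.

€4.26

Risk-neutral probability p = (1 + 0.05 − 0.85)/(1.35 − 0.85) = 0.2000/0.5000 = 0.4000
Terminal stock prices: S_uuu = 159.9, S_uud = 100.7, S_udd = 63.4, S_ddd = 39.92
Terminal payoffs (K − S): max(-99.92, 0) = 0, max(-40.69, 0) = 0, max(-3.399, 0) = 0, max(20.08, 0) = 20.08
Node uu (S = 118.5): continuation = 1/1.05·[0.4000·0.0000 + 0.6000·0.0000] = 0.0000; exercise value = 0.0000 ≤ continuation, so V_uu = 0.0000
Node ud (S = 74.59): continuation = 1/1.05·[0.4000·0.0000 + 0.6000·0.0000] = 0.0000; exercise value = 0.0000 ≤ continuation, so V_ud = 0.0000
Node dd (S = 46.96): continuation = 1/1.05·[0.4000·0.0000 + 0.6000·20.0819] = 11.4754; exercise value = 13.0375 > continuation, so V_dd = 13.0375 (exercise)
Node u (S = 87.75): continuation = 1/1.05·[0.4000·0.0000 + 0.6000·0.0000] = 0.0000; exercise value = 0.0000 ≤ continuation, so V_u = 0.0000
Node d (S = 55.25): continuation = 1/1.05·[0.4000·0.0000 + 0.6000·13.0375] = 7.4500; exercise value = 4.7500 ≤ continuation, so V_d = 7.4500
Node 0 (S = 65): continuation = 1/1.05·[0.4000·0.0000 + 0.6000·7.4500] = 4.2571; exercise value = 0.0000 ≤ continuation, so V_0 = 4.2571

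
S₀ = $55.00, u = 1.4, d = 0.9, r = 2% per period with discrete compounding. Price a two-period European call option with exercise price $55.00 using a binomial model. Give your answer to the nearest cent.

Risk-neutral probability p = (1 + 0.02 − 0.9)/(1.4 − 0.9) = 0.1200/0.5000 = 0.2400
Terminal stock prices: S_uu = 107.8, S_ud = 69.3, S_dd = 44.55
Terminal payoffs (S − K): max(52.8, 0) = 52.8, max(14.3, 0) = 14.3, max(-10.45, 0) = 0
Node u (S = 77): V_u = 1/1.02·[0.2400·52.8000 + 0.7600·14.3000] = 23.0784
Node d (S = 49.5): V_d = 1/1.02·[0.2400·14.3000 + 0.7600·0.0000] = 3.3647
Node 0 (S = 55): V_0 = 1/1.02·[0.2400·23.0784 + 0.7600·3.3647] = 7.9373

$7.94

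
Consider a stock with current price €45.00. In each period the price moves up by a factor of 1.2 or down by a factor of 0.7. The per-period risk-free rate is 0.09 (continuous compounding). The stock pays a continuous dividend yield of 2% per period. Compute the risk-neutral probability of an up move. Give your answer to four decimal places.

Per-period risk-free factor R = e^0.09 = 1.0942; dividend-adjusted growth = e^(0.09−0.02) = 1.0725.
Risk-neutral probability p = (1.0725 − 0.7)/(1.2 − 0.7) = 0.3725/0.5000 = 0.7450

p = 0.7450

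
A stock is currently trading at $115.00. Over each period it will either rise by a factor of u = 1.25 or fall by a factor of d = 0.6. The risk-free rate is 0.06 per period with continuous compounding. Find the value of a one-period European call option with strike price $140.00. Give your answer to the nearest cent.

Risk-neutral probability p = (e^0.06 − 0.6)/(1.25 − 0.6) = 0.4618/0.6500 = 0.7105
Terminal stock prices: S_u = 143.8, S_d = 69
Terminal payoffs (S − K): max(3.75, 0) = 3.75, max(-71, 0) = 0
Node 0 (S = 115): V_0 = e^(−0.06)·[0.7105·3.7500 + 0.2895·0.0000] = 2.5093

$2.51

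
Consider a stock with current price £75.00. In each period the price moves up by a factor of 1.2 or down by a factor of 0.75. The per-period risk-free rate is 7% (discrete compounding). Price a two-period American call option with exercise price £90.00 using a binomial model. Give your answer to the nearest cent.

£7.95

Risk-neutral probability p = (1 + 0.07 − 0.75)/(1.2 − 0.75) = 0.3200/0.4500 = 0.7111
Terminal stock prices: S_uu = 108, S_ud = 67.5, S_dd = 42.19
Terminal payoffs (S − K): max(18, 0) = 18, max(-22.5, 0) = 0, max(-47.81, 0) = 0
Node u (S = 90): continuation = 1/1.07·[0.7111·18.0000 + 0.2889·0.0000] = 11.9626; exercise value = 0.0000 ≤ continuation, so V_u = 11.9626
Node d (S = 56.25): continuation = 1/1.07·[0.7111·0.0000 + 0.2889·0.0000] = 0.0000; exercise value = 0.0000 ≤ continuation, so V_d = 0.0000
Node 0 (S = 75): continuation = 1/1.07·[0.7111·11.9626 + 0.2889·0.0000] = 7.9502; exercise value = 0.0000 ≤ continuation, so V_0 = 7.9502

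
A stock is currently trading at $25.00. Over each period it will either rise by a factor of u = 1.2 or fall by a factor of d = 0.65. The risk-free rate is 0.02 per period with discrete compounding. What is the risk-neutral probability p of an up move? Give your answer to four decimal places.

p = 0.6727

Risk-neutral probability p = (1 + 0.02 − 0.65)/(1.2 − 0.65) = 0.3700/0.5500 = 0.6727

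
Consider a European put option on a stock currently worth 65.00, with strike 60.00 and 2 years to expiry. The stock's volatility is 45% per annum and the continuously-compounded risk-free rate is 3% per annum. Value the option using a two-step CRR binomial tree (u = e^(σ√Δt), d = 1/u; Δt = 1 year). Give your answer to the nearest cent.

10.56

CRR parameters: u = e^(σ√Δt) = e^(0.45·√1) = 1.5683, d = 1/u = 0.6376
Per-period rate: rΔt = 0.03·1 = 0.03, so R = e^0.03 = 1.0305
Risk-neutral probability p = (e^0.03 − 0.6376)/(1.5683 − 0.6376) = 0.3928/0.9307 = 0.4221
Terminal stock prices: S_uu = 159.9, S_ud = 65, S_dd = 26.43
Terminal payoffs (K − S): max(-99.87, 0) = 0, max(-5, 0) = 0, max(33.57, 0) = 33.57
Node u (S = 101.9): V_u = e^(−0.03)·[0.4221·0.0000 + 0.5779·0.0000] = 0.0000
Node d (S = 41.45): V_d = e^(−0.03)·[0.4221·0.0000 + 0.5779·33.5730] = 18.8289
Node 0 (S = 65): V_0 = e^(−0.03)·[0.4221·0.0000 + 0.5779·18.8289] = 10.5600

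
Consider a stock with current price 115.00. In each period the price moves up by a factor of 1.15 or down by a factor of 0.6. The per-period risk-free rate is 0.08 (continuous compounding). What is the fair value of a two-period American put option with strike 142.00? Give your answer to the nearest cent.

Risk-neutral probability p = (e^0.08 − 0.6)/(1.15 − 0.6) = 0.4833/0.5500 = 0.8787
Terminal stock prices: S_uu = 152.1, S_ud = 79.35, S_dd = 41.4
Terminal payoffs (K − S): max(-10.09, 0) = 0, max(62.65, 0) = 62.65, max(100.6, 0) = 100.6
Node u (S = 132.2): continuation = e^(−0.08)·[0.8787·0.0000 + 0.1213·62.6500] = 7.0150; exercise value = 9.7500 > continuation, so V_u = 9.7500 (exercise)
Node d (S = 69): continuation = e^(−0.08)·[0.8787·62.6500 + 0.1213·100.6000] = 62.0825; exercise value = 73.0000 > continuation, so V_d = 73.0000 (exercise)
Node 0 (S = 115): continuation = e^(−0.08)·[0.8787·9.7500 + 0.1213·73.0000] = 16.0825; exercise value = 27.0000 > continuation, so V_0 = 27.0000 (exercise)

27.00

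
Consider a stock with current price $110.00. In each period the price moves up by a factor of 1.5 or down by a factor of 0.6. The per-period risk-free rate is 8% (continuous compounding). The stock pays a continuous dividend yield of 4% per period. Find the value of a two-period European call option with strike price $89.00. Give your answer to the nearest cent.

$36.66

Per-period risk-free factor R = e^0.08 = 1.0833; dividend-adjusted growth = e^(0.08−0.04) = 1.0408.
Risk-neutral probability p = (1.0408 − 0.6)/(1.5 − 0.6) = 0.4408/0.9000 = 0.4898
Terminal stock prices: S_uu = 247.5, S_ud = 99, S_dd = 39.6
Terminal payoffs (S − K): max(158.5, 0) = 158.5, max(10, 0) = 10, max(-49.4, 0) = 0
Node u (S = 165): V_u = e^(−0.08)·[0.4898·158.5000 + 0.5102·10.0000] = 76.3729
Node d (S = 66): V_d = e^(−0.08)·[0.4898·10.0000 + 0.5102·0.0000] = 4.5213
Node 0 (S = 110): V_0 = e^(−0.08)·[0.4898·76.3729 + 0.5102·4.5213] = 36.6602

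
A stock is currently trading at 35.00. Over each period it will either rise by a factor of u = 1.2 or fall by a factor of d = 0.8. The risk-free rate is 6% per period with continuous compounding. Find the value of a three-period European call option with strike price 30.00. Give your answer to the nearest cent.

10.97

Risk-neutral probability p = (e^0.06 − 0.8)/(1.2 − 0.8) = 0.2618/0.4000 = 0.6546
Terminal stock prices: S_uuu = 60.48, S_uud = 40.32, S_udd = 26.88, S_ddd = 17.92
Terminal payoffs (S − K): max(30.48, 0) = 30.48, max(10.32, 0) = 10.32, max(-3.12, 0) = 0, max(-12.08, 0) = 0
Node uu (S = 50.4): V_uu = e^(−0.06)·[0.6546·30.4800 + 0.3454·10.3200] = 22.1471
Node ud (S = 33.6): V_ud = e^(−0.06)·[0.6546·10.3200 + 0.3454·0.0000] = 6.3620
Node dd (S = 22.4): V_dd = e^(−0.06)·[0.6546·0.0000 + 0.3454·0.0000] = 0.0000
Node u (S = 42): V_u = e^(−0.06)·[0.6546·22.1471 + 0.3454·6.3620] = 15.7225
Node d (S = 28): V_d = e^(−0.06)·[0.6546·6.3620 + 0.3454·0.0000] = 3.9220
Node 0 (S = 35): V_0 = e^(−0.06)·[0.6546·15.7225 + 0.3454·3.9220] = 10.9683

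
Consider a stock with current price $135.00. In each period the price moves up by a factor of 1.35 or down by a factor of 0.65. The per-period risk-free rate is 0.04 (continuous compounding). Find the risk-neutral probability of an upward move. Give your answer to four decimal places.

Risk-neutral probability p = (e^0.04 − 0.65)/(1.35 − 0.65) = 0.3908/0.7000 = 0.5583

p = 0.5583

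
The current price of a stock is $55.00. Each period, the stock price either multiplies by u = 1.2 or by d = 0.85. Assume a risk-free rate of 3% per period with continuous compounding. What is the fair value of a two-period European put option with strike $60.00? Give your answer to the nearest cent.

Risk-neutral probability p = (e^0.03 − 0.85)/(1.2 − 0.85) = 0.1805/0.3500 = 0.5156
Terminal stock prices: S_uu = 79.2, S_ud = 56.1, S_dd = 39.74
Terminal payoffs (K − S): max(-19.2, 0) = 0, max(3.9, 0) = 3.9, max(20.26, 0) = 20.26
Node u (S = 66): V_u = e^(−0.03)·[0.5156·0.0000 + 0.4844·3.9000] = 1.8334
Node d (S = 46.75): V_d = e^(−0.03)·[0.5156·3.9000 + 0.4844·20.2625] = 11.4767
Node 0 (S = 55): V_0 = e^(−0.03)·[0.5156·1.8334 + 0.4844·11.4767] = 6.3125

$6.31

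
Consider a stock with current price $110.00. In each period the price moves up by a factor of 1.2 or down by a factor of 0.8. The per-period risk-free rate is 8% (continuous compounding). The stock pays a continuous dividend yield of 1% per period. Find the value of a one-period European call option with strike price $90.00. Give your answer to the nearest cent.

$26.41

Per-period risk-free factor R = e^0.08 = 1.0833; dividend-adjusted growth = e^(0.08−0.01) = 1.0725.
Risk-neutral probability p = (1.0725 − 0.8)/(1.2 − 0.8) = 0.2725/0.4000 = 0.6813
Terminal stock prices: S_u = 132, S_d = 88
Terminal payoffs (S − K): max(42, 0) = 42, max(-2, 0) = 0
Node 0 (S = 110): V_0 = e^(−0.08)·[0.6813·42.0000 + 0.3187·0.0000] = 26.4135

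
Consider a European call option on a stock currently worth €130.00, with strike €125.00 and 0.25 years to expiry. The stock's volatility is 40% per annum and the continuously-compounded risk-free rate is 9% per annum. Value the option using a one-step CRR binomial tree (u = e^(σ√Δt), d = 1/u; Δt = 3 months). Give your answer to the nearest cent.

CRR parameters: u = e^(σ√Δt) = e^(0.4·√0.25) = 1.2214, d = 1/u = 0.8187
Per-period rate: rΔt = 0.09·0.25 = 0.0225, so R = e^0.0225 = 1.0228
Risk-neutral probability p = (e^0.0225 − 0.8187)/(1.2214 − 0.8187) = 0.2040/0.4027 = 0.5067
Terminal stock prices: S_u = 158.8, S_d = 106.4
Terminal payoffs (S − K): max(33.78, 0) = 33.78, max(-18.57, 0) = 0
Node 0 (S = 130): V_0 = e^(−0.0225)·[0.5067·33.7824 + 0.4933·0.0000] = 16.7359

€16.74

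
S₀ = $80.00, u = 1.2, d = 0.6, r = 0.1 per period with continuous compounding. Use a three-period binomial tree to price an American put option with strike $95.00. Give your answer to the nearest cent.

Risk-neutral probability p = (e^0.1 − 0.6)/(1.2 − 0.6) = 0.5052/0.6000 = 0.8420
Terminal stock prices: S_uuu = 138.2, S_uud = 69.12, S_udd = 34.56, S_ddd = 17.28
Terminal payoffs (K − S): max(-43.24, 0) = 0, max(25.88, 0) = 25.88, max(60.44, 0) = 60.44, max(77.72, 0) = 77.72
Node uu (S = 115.2): continuation = e^(−0.1)·[0.8420·0.0000 + 0.1580·25.8800] = 3.7011; exercise value = 0.0000 ≤ continuation, so V_uu = 3.7011
Node ud (S = 57.6): continuation = e^(−0.1)·[0.8420·25.8800 + 0.1580·60.4400] = 28.3596; exercise value = 37.4000 > continuation, so V_ud = 37.4000 (exercise)
Node dd (S = 28.8): continuation = e^(−0.1)·[0.8420·60.4400 + 0.1580·77.7200] = 57.1596; exercise value = 66.2000 > continuation, so V_dd = 66.2000 (exercise)
Node u (S = 96): continuation = e^(−0.1)·[0.8420·3.7011 + 0.1580·37.4000] = 8.1681; exercise value = 0.0000 ≤ continuation, so V_u = 8.1681
Node d (S = 48): continuation = e^(−0.1)·[0.8420·37.4000 + 0.1580·66.2000] = 37.9596; exercise value = 47.0000 > continuation, so V_d = 47.0000 (exercise)
Node 0 (S = 80): continuation = e^(−0.1)·[0.8420·8.1681 + 0.1580·47.0000] = 12.9441; exercise value = 15.0000 > continuation, so V_0 = 15.0000 (exercise)

$15.00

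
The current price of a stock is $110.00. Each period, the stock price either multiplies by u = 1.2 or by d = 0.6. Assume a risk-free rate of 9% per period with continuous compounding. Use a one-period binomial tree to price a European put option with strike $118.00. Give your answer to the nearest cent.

$8.38

Risk-neutral probability p = (e^0.09 − 0.6)/(1.2 − 0.6) = 0.4942/0.6000 = 0.8236
Terminal stock prices: S_u = 132, S_d = 66
Terminal payoffs (K − S): max(-14, 0) = 0, max(52, 0) = 52
Node 0 (S = 110): V_0 = e^(−0.09)·[0.8236·0.0000 + 0.1764·52.0000] = 8.3822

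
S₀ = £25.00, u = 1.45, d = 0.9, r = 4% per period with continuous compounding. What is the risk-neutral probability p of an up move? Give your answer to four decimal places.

Risk-neutral probability p = (e^0.04 − 0.9)/(1.45 − 0.9) = 0.1408/0.5500 = 0.2560

p = 0.2560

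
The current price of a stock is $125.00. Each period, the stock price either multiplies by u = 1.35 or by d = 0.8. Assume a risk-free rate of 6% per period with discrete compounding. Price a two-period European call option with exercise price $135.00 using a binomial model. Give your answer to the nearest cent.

Risk-neutral probability p = (1 + 0.06 − 0.8)/(1.35 − 0.8) = 0.2600/0.5500 = 0.4727
Terminal stock prices: S_uu = 227.8, S_ud = 135, S_dd = 80
Terminal payoffs (S − K): max(92.81, 0) = 92.81, max(0, 0) = 0, max(-55, 0) = 0
Node u (S = 168.8): V_u = 1/1.06·[0.4727·92.8125 + 0.5273·0.0000] = 41.3915
Node d (S = 100): V_d = 1/1.06·[0.4727·0.0000 + 0.5273·0.0000] = 0.0000
Node 0 (S = 125): V_0 = 1/1.06·[0.4727·41.3915 + 0.5273·0.0000] = 18.4593

$18.46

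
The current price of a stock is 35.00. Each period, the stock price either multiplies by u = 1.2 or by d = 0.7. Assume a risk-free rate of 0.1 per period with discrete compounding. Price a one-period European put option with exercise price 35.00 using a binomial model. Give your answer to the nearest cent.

1.91

Risk-neutral probability p = (1 + 0.1 − 0.7)/(1.2 − 0.7) = 0.4000/0.5000 = 0.8000
Terminal stock prices: S_u = 42, S_d = 24.5
Terminal payoffs (K − S): max(-7, 0) = 0, max(10.5, 0) = 10.5
Node 0 (S = 35): V_0 = 1/1.1·[0.8000·0.0000 + 0.2000·10.5000] = 1.9091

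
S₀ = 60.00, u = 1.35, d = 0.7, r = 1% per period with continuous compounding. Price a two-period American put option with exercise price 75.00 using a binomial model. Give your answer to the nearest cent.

Risk-neutral probability p = (e^0.01 − 0.7)/(1.35 − 0.7) = 0.3101/0.6500 = 0.4770
Terminal stock prices: S_uu = 109.4, S_ud = 56.7, S_dd = 29.4
Terminal payoffs (K − S): max(-34.35, 0) = 0, max(18.3, 0) = 18.3, max(45.6, 0) = 45.6
Node u (S = 81): continuation = e^(−0.01)·[0.4770·0.0000 + 0.5230·18.3000] = 9.4757; exercise value = 0.0000 ≤ continuation, so V_u = 9.4757
Node d (S = 42): continuation = e^(−0.01)·[0.4770·18.3000 + 0.5230·45.6000] = 32.2537; exercise value = 33.0000 > continuation, so V_d = 33.0000 (exercise)
Node 0 (S = 60): continuation = e^(−0.01)·[0.4770·9.4757 + 0.5230·33.0000] = 21.5622; exercise value = 15.0000 ≤ continuation, so V_0 = 21.5622

21.56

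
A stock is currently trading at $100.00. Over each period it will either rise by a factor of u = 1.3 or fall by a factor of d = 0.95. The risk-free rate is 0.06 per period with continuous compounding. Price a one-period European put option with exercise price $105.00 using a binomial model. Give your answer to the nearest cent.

Risk-neutral probability p = (e^0.06 − 0.95)/(1.3 − 0.95) = 0.1118/0.3500 = 0.3195
Terminal stock prices: S_u = 130, S_d = 95
Terminal payoffs (K − S): max(-25, 0) = 0, max(10, 0) = 10
Node 0 (S = 100): V_0 = e^(−0.06)·[0.3195·0.0000 + 0.6805·10.0000] = 6.4084

$6.41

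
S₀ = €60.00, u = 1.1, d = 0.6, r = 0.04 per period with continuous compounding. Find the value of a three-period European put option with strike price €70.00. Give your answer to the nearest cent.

€8.08

Risk-neutral probability p = (e^0.04 − 0.6)/(1.1 − 0.6) = 0.4408/0.5000 = 0.8816
Terminal stock prices: S_uuu = 79.86, S_uud = 43.56, S_udd = 23.76, S_ddd = 12.96
Terminal payoffs (K − S): max(-9.86, 0) = 0, max(26.44, 0) = 26.44, max(46.24, 0) = 46.24, max(57.04, 0) = 57.04
Node uu (S = 72.6): V_uu = e^(−0.04)·[0.8816·0.0000 + 0.1184·26.4400] = 3.0072
Node ud (S = 39.6): V_ud = e^(−0.04)·[0.8816·26.4400 + 0.1184·46.2400] = 27.6553
Node dd (S = 21.6): V_dd = e^(−0.04)·[0.8816·46.2400 + 0.1184·57.0400] = 45.6553
Node u (S = 66): V_u = e^(−0.04)·[0.8816·3.0072 + 0.1184·27.6553] = 5.6927
Node d (S = 36): V_d = e^(−0.04)·[0.8816·27.6553 + 0.1184·45.6553] = 28.6181
Node 0 (S = 60): V_0 = e^(−0.04)·[0.8816·5.6927 + 0.1184·28.6181] = 8.0769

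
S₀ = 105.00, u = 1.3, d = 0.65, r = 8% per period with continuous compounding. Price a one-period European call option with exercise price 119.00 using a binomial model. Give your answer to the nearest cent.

Risk-neutral probability p = (e^0.08 − 0.65)/(1.3 − 0.65) = 0.4333/0.6500 = 0.6666
Terminal stock prices: S_u = 136.5, S_d = 68.25
Terminal payoffs (S − K): max(17.5, 0) = 17.5, max(-50.75, 0) = 0
Node 0 (S = 105): V_0 = e^(−0.08)·[0.6666·17.5000 + 0.3334·0.0000] = 10.7685

10.77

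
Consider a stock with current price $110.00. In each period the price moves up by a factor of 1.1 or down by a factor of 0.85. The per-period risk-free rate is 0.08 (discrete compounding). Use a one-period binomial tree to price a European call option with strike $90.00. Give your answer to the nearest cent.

$26.67

Risk-neutral probability p = (1 + 0.08 − 0.85)/(1.1 − 0.85) = 0.2300/0.2500 = 0.9200
Terminal stock prices: S_u = 121, S_d = 93.5
Terminal payoffs (S − K): max(31, 0) = 31, max(3.5, 0) = 3.5
Node 0 (S = 110): V_0 = 1/1.08·[0.9200·31.0000 + 0.0800·3.5000] = 26.6667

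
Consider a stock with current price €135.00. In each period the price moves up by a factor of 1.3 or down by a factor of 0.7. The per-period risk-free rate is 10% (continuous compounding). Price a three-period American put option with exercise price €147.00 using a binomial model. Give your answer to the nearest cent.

Risk-neutral probability p = (e^0.1 − 0.7)/(1.3 − 0.7) = 0.4052/0.6000 = 0.6753
Terminal stock prices: S_uuu = 296.6, S_uud = 159.7, S_udd = 85.99, S_ddd = 46.3
Terminal payoffs (K − S): max(-149.6, 0) = 0, max(-12.71, 0) = 0, max(61.01, 0) = 61.01, max(100.7, 0) = 100.7
Node uu (S = 228.2): continuation = e^(−0.1)·[0.6753·0.0000 + 0.3247·0.0000] = 0.0000; exercise value = 0.0000 ≤ continuation, so V_uu = 0.0000
Node ud (S = 122.8): continuation = e^(−0.1)·[0.6753·0.0000 + 0.3247·61.0050] = 17.9241; exercise value = 24.1500 > continuation, so V_ud = 24.1500 (exercise)
Node dd (S = 66.15): continuation = e^(−0.1)·[0.6753·61.0050 + 0.3247·100.6950] = 66.8611; exercise value = 80.8500 > continuation, so V_dd = 80.8500 (exercise)
Node u (S = 175.5): continuation = e^(−0.1)·[0.6753·0.0000 + 0.3247·24.1500] = 7.0956; exercise value = 0.0000 ≤ continuation, so V_u = 7.0956
Node d (S = 94.5): continuation = e^(−0.1)·[0.6753·24.1500 + 0.3247·80.8500] = 38.5111; exercise value = 52.5000 > continuation, so V_d = 52.5000 (exercise)
Node 0 (S = 135): continuation = e^(−0.1)·[0.6753·7.0956 + 0.3247·52.5000] = 19.7608; exercise value = 12.0000 ≤ continuation, so V_0 = 19.7608

€19.76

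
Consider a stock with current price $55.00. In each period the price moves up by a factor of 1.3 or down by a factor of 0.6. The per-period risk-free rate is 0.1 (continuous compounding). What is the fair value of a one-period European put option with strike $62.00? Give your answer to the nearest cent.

$7.30

Risk-neutral probability p = (e^0.1 − 0.6)/(1.3 − 0.6) = 0.5052/0.7000 = 0.7217
Terminal stock prices: S_u = 71.5, S_d = 33
Terminal payoffs (K − S): max(-9.5, 0) = 0, max(29, 0) = 29
Node 0 (S = 55): V_0 = e^(−0.1)·[0.7217·0.0000 + 0.2783·29.0000] = 7.3034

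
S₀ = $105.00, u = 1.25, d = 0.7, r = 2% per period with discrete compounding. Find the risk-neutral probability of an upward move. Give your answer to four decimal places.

p = 0.5818

Risk-neutral probability p = (1 + 0.02 − 0.7)/(1.25 − 0.7) = 0.3200/0.5500 = 0.5818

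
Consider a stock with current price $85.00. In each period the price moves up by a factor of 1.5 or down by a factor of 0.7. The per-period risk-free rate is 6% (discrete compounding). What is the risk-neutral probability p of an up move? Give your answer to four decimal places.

Risk-neutral probability p = (1 + 0.06 − 0.7)/(1.5 − 0.7) = 0.3600/0.8000 = 0.4500

p = 0.4500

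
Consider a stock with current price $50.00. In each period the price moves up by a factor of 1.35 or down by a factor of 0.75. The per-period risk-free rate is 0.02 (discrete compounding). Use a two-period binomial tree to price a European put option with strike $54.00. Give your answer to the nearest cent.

Risk-neutral probability p = (1 + 0.02 − 0.75)/(1.35 − 0.75) = 0.2700/0.6000 = 0.4500
Terminal stock prices: S_uu = 91.13, S_ud = 50.62, S_dd = 28.12
Terminal payoffs (K − S): max(-37.13, 0) = 0, max(3.375, 0) = 3.375, max(25.88, 0) = 25.88
Node u (S = 67.5): V_u = 1/1.02·[0.4500·0.0000 + 0.5500·3.3750] = 1.8199
Node d (S = 37.5): V_d = 1/1.02·[0.4500·3.3750 + 0.5500·25.8750] = 15.4412
Node 0 (S = 50): V_0 = 1/1.02·[0.4500·1.8199 + 0.5500·15.4412] = 9.1290

$9.13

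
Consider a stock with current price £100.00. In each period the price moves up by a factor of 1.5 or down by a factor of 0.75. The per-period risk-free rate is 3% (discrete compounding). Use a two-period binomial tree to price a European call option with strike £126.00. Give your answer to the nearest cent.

£13.01

Risk-neutral probability p = (1 + 0.03 − 0.75)/(1.5 − 0.75) = 0.2800/0.7500 = 0.3733
Terminal stock prices: S_uu = 225, S_ud = 112.5, S_dd = 56.25
Terminal payoffs (S − K): max(99, 0) = 99, max(-13.5, 0) = 0, max(-69.75, 0) = 0
Node u (S = 150): V_u = 1/1.03·[0.3733·99.0000 + 0.6267·0.0000] = 35.8835
Node d (S = 75): V_d = 1/1.03·[0.3733·0.0000 + 0.6267·0.0000] = 0.0000
Node 0 (S = 100): V_0 = 1/1.03·[0.3733·35.8835 + 0.6267·0.0000] = 13.0063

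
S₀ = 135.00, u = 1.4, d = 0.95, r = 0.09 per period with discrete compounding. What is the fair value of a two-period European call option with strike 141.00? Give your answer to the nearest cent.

Risk-neutral probability p = (1 + 0.09 − 0.95)/(1.4 − 0.95) = 0.1400/0.4500 = 0.3111
Terminal stock prices: S_uu = 264.6, S_ud = 179.5, S_dd = 121.8
Terminal payoffs (S − K): max(123.6, 0) = 123.6, max(38.55, 0) = 38.55, max(-19.16, 0) = 0
Node u (S = 189): V_u = 1/1.09·[0.3111·123.6000 + 0.6889·38.5500] = 59.6422
Node d (S = 128.2): V_d = 1/1.09·[0.3111·38.5500 + 0.6889·0.0000] = 11.0031
Node 0 (S = 135): V_0 = 1/1.09·[0.3111·59.6422 + 0.6889·11.0031] = 23.9773

23.98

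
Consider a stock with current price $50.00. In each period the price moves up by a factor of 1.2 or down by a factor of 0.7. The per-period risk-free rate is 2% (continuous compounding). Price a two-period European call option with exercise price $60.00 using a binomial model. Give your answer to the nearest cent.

Risk-neutral probability p = (e^0.02 − 0.7)/(1.2 − 0.7) = 0.3202/0.5000 = 0.6404
Terminal stock prices: S_uu = 72, S_ud = 42, S_dd = 24.5
Terminal payoffs (S − K): max(12, 0) = 12, max(-18, 0) = 0, max(-35.5, 0) = 0
Node u (S = 60): V_u = e^(−0.02)·[0.6404·12.0000 + 0.3596·0.0000] = 7.5327
Node d (S = 35): V_d = e^(−0.02)·[0.6404·0.0000 + 0.3596·0.0000] = 0.0000
Node 0 (S = 50): V_0 = e^(−0.02)·[0.6404·7.5327 + 0.3596·0.0000] = 4.7284

$4.73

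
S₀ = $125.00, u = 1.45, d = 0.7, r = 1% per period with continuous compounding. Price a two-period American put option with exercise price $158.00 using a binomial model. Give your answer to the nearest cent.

$48.34

Risk-neutral probability p = (e^0.01 − 0.7)/(1.45 − 0.7) = 0.3101/0.7500 = 0.4134
Terminal stock prices: S_uu = 262.8, S_ud = 126.9, S_dd = 61.25
Terminal payoffs (K − S): max(-104.8, 0) = 0, max(31.13, 0) = 31.13, max(96.75, 0) = 96.75
Node u (S = 181.2): continuation = e^(−0.01)·[0.4134·0.0000 + 0.5866·31.1250] = 18.0762; exercise value = 0.0000 ≤ continuation, so V_u = 18.0762
Node d (S = 87.5): continuation = e^(−0.01)·[0.4134·31.1250 + 0.5866·96.7500] = 68.9279; exercise value = 70.5000 > continuation, so V_d = 70.5000 (exercise)
Node 0 (S = 125): continuation = e^(−0.01)·[0.4134·18.0762 + 0.5866·70.5000] = 48.3422; exercise value = 33.0000 ≤ continuation, so V_0 = 48.3422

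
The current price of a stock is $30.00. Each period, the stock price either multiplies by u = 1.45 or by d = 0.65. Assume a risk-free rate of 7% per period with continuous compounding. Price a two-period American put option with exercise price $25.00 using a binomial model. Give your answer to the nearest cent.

$2.42

Risk-neutral probability p = (e^0.07 − 0.65)/(1.45 − 0.65) = 0.4225/0.8000 = 0.5281
Terminal stock prices: S_uu = 63.08, S_ud = 28.28, S_dd = 12.68
Terminal payoffs (K − S): max(-38.08, 0) = 0, max(-3.275, 0) = 0, max(12.32, 0) = 12.32
Node u (S = 43.5): continuation = e^(−0.07)·[0.5281·0.0000 + 0.4719·0.0000] = 0.0000; exercise value = 0.0000 ≤ continuation, so V_u = 0.0000
Node d (S = 19.5): continuation = e^(−0.07)·[0.5281·0.0000 + 0.4719·12.3250] = 5.4226; exercise value = 5.5000 > continuation, so V_d = 5.5000 (exercise)
Node 0 (S = 30): continuation = e^(−0.07)·[0.5281·0.0000 + 0.4719·5.5000] = 2.4198; exercise value = 0.0000 ≤ continuation, so V_0 = 2.4198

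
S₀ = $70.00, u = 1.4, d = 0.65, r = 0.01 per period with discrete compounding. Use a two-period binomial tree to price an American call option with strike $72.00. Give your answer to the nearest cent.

Risk-neutral probability p = (1 + 0.01 − 0.65)/(1.4 − 0.65) = 0.3600/0.7500 = 0.4800
Terminal stock prices: S_uu = 137.2, S_ud = 63.7, S_dd = 29.58
Terminal payoffs (S − K): max(65.2, 0) = 65.2, max(-8.3, 0) = 0, max(-42.42, 0) = 0
Node u (S = 98): continuation = 1/1.01·[0.4800·65.2000 + 0.5200·0.0000] = 30.9861; exercise value = 26.0000 ≤ continuation, so V_u = 30.9861
Node d (S = 45.5): continuation = 1/1.01·[0.4800·0.0000 + 0.5200·0.0000] = 0.0000; exercise value = 0.0000 ≤ continuation, so V_d = 0.0000
Node 0 (S = 70): continuation = 1/1.01·[0.4800·30.9861 + 0.5200·0.0000] = 14.7261; exercise value = 0.0000 ≤ continuation, so V_0 = 14.7261

$14.73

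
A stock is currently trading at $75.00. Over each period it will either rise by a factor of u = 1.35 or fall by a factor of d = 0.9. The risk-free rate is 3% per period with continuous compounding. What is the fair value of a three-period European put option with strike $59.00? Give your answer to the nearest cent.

$1.42

Risk-neutral probability p = (e^0.03 − 0.9)/(1.35 − 0.9) = 0.1305/0.4500 = 0.2899
Terminal stock prices: S_uuu = 184.5, S_uud = 123, S_udd = 82.01, S_ddd = 54.68
Terminal payoffs (K − S): max(-125.5, 0) = 0, max(-64.02, 0) = 0, max(-23.01, 0) = 0, max(4.325, 0) = 4.325
Node uu (S = 136.7): V_uu = e^(−0.03)·[0.2899·0.0000 + 0.7101·0.0000] = 0.0000
Node ud (S = 91.12): V_ud = e^(−0.03)·[0.2899·0.0000 + 0.7101·0.0000] = 0.0000
Node dd (S = 60.75): V_dd = e^(−0.03)·[0.2899·0.0000 + 0.7101·4.3250] = 2.9804
Node u (S = 101.2): V_u = e^(−0.03)·[0.2899·0.0000 + 0.7101·0.0000] = 0.0000
Node d (S = 67.5): V_d = e^(−0.03)·[0.2899·0.0000 + 0.7101·2.9804] = 2.0539
Node 0 (S = 75): V_0 = e^(−0.03)·[0.2899·0.0000 + 0.7101·2.0539] = 1.4153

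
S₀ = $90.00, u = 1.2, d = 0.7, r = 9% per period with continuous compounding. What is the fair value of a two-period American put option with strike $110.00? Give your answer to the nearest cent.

$20.00

Risk-neutral probability p = (e^0.09 − 0.7)/(1.2 − 0.7) = 0.3942/0.5000 = 0.7883
Terminal stock prices: S_uu = 129.6, S_ud = 75.6, S_dd = 44.1
Terminal payoffs (K − S): max(-19.6, 0) = 0, max(34.4, 0) = 34.4, max(65.9, 0) = 65.9
Node u (S = 108): continuation = e^(−0.09)·[0.7883·0.0000 + 0.2117·34.4000] = 6.6542; exercise value = 2.0000 ≤ continuation, so V_u = 6.6542
Node d (S = 63): continuation = e^(−0.09)·[0.7883·34.4000 + 0.2117·65.9000] = 37.5324; exercise value = 47.0000 > continuation, so V_d = 47.0000 (exercise)
Node 0 (S = 90): continuation = e^(−0.09)·[0.7883·6.6542 + 0.2117·47.0000] = 13.8857; exercise value = 20.0000 > continuation, so V_0 = 20.0000 (exercise)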